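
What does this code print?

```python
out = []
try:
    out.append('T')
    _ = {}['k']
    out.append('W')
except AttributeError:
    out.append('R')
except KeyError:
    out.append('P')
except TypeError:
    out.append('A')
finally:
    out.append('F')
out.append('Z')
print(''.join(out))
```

Execution trace: 'T' (try body) → 'P' (except KeyError) → 'F' (finally) → 'Z' (after the try/except). Output: TPFZ

Answer: TPFZ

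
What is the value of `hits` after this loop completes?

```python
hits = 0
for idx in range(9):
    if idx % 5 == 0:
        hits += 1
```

Count numbers divisible by 5 in range(9)
`hits` takes the values: 0 → 1 → 2

Answer: 2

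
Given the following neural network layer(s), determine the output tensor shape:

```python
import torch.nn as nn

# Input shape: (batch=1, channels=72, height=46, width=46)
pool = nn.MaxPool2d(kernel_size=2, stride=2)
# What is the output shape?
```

Input: (1, 72, 46, 46) -> Output: (1, 72, 23, 23)

Answer: (1, 72, 23, 23)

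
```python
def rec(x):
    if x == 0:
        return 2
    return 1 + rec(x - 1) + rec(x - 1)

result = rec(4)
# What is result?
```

rec(x) = 1 + 2·rec(x-1), rec(0)=2. Closed form: (2+1)·2^4 - 1 = 47.

Answer: 47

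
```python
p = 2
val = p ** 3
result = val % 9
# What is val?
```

Trace:
`p = 2` → p = 2
`val = p ** 3` → val = 8
`result = val % 9` → result = 8
So val = 8

Answer: 8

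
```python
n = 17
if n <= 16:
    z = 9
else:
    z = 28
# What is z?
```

Trace:
`n = 17` → n = 17
`if n <= 16: ...` → n <= 16 is False, take else branch → z = 28
So z = 28

Answer: 28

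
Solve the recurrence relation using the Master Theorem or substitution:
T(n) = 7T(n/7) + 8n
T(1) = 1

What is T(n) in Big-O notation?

By Master Theorem: a=7, b=7, f(n)=8n. Since log_7(7) = 1 and f(n) = Θ(n^1), Case 2 applies. T(n) = O(n log n).

Answer: O(n log n)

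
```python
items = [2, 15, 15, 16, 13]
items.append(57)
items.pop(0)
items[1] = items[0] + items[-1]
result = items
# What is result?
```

Trace:
`items = [2, 15, 15, 16, 13]` → items = [2, 15, 15, 16, 13]
`items.append(57)` → items = [2, 15, 15, 16, 13, 57]
`items.pop(0)` → items = [15, 15, 16, 13, 57]
`items[1] = items[0] + items[-1]` → items = [15, 72, 16, 13, 57]
`result = items` → result = [15, 72, 16, 13, 57]
So result = [15, 72, 16, 13, 57]

Answer: [15, 72, 16, 13, 57]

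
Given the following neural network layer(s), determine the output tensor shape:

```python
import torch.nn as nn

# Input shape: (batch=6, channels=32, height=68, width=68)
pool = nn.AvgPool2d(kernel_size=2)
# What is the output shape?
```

Input: (6, 32, 68, 68) -> Output: (6, 32, 34, 34)

Answer: (6, 32, 34, 34)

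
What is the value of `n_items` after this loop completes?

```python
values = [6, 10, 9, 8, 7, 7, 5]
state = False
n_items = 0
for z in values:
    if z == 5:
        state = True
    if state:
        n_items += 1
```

Count elements after first 5 in [6, 10, 9, 8, 7, 7, 5]
`n_items` takes the values: 0 → 1

Answer: 1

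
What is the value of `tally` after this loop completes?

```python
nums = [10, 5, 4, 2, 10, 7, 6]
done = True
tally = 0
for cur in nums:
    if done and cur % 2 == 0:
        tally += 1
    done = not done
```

Count even values at even positions
`tally` takes the values: 0 → 1 → 2 → 3 → 4

Answer: 4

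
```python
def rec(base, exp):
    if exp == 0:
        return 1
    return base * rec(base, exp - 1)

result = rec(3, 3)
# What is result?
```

rec(3, 3) = 3 * 3 * 3 = 27

Answer: 27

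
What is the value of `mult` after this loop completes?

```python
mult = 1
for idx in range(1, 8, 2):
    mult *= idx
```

Product of 1, 3, 5, ... up to 7
`mult` takes the values: 1 → 3 → 15 → 105

Answer: 105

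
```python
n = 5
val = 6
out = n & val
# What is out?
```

Trace:
`n = 5` → n = 5
`val = 6` → val = 6
`out = n & val` → out = 4
So out = 4

Answer: 4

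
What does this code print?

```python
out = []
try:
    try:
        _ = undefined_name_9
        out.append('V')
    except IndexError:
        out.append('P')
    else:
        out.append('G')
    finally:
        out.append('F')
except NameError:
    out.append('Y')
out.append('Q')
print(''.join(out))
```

Execution trace: 'F' (inner finally) → 'Y' (outer except NameError) → 'Q' (after the try/except). Output: FYQ

Answer: FYQ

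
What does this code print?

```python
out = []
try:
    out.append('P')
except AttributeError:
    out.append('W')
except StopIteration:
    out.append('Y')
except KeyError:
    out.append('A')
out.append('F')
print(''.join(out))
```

Execution trace: 'P' (try body, no exception) → 'F' (after the try/except). Output: PF

Answer: PF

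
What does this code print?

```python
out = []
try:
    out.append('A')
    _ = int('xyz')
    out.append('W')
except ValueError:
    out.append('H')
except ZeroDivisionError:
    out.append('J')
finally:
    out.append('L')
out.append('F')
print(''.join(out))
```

Execution trace: 'A' (try body) → 'H' (except ValueError) → 'L' (finally) → 'F' (after the try/except). Output: AHLF

Answer: AHLF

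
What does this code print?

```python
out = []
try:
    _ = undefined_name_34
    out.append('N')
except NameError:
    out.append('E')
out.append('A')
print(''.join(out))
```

Execution trace: 'E' (except NameError) → 'A' (after the try/except). Output: EA

Answer: EA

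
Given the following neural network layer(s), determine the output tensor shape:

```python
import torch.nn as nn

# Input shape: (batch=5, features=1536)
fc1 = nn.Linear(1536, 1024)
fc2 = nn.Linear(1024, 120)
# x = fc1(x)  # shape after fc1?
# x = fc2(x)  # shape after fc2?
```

Input: (5, 1536) -> after fc1: (5, 1024) -> Output: (5, 120)

Answer: (5, 120)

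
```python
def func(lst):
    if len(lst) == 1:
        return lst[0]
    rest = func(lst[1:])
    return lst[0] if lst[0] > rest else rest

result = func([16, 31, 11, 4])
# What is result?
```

Recursive max over [16, 31, 11, 4] = 31

Answer: 31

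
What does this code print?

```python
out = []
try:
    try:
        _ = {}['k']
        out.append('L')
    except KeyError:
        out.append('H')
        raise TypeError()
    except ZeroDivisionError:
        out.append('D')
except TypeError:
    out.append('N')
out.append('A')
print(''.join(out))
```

Execution trace: 'H' (except KeyError) → 'N' (outer except TypeError) → 'A' (after the try/except). Output: HNA

Answer: HNA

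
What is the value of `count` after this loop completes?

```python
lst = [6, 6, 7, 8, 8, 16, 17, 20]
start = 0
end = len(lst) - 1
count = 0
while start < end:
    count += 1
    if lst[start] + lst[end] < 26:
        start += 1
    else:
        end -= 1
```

Steps to find pair summing to 26
`count` takes the values: 0 → 1 → 2 → 3 → 4 → 5 → 6 → 7

Answer: 7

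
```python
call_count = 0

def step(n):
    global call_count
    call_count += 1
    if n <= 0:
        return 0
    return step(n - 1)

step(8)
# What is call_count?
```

Linear recursion stepping by 1: 9 calls from n=8 down to ≤0.

Answer: 9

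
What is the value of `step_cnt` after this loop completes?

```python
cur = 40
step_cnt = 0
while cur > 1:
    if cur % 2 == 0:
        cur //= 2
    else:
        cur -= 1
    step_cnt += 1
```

Steps to reduce 40 to 1
`step_cnt` takes the values: 0 → 1 → 2 → 3 → 4 → 5 → 6

Answer: 6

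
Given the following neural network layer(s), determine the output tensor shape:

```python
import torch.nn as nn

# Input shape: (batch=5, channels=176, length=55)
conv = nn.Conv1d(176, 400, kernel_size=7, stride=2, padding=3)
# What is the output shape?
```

Input: (5, 176, 55) -> Output: (5, 400, 28)

Answer: (5, 400, 28)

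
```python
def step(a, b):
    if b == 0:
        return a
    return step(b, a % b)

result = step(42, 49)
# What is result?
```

step(42, 49) -> step(49, 42) -> step(42, 7) -> step(7, 0) -> 7

Answer: 7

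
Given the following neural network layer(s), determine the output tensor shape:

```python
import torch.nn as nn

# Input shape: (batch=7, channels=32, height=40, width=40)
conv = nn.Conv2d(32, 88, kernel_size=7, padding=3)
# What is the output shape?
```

Input: (7, 32, 40, 40) -> Output: (7, 88, 40, 40)

Answer: (7, 88, 40, 40)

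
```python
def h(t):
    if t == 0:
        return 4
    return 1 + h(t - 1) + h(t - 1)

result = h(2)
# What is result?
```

h(t) = 1 + 2·h(t-1), h(0)=4. Closed form: (4+1)·2^2 - 1 = 19.

Answer: 19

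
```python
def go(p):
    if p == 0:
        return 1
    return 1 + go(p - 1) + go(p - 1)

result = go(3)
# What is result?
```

go(p) = 1 + 2·go(p-1), go(0)=1. Closed form: (1+1)·2^3 - 1 = 15.

Answer: 15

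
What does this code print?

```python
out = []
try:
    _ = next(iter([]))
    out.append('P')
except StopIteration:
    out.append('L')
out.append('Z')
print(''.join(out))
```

Execution trace: 'L' (except StopIteration) → 'Z' (after the try/except). Output: LZ

Answer: LZ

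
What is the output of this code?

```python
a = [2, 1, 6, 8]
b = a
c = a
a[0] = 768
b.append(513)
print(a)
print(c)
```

Key concept: multiple aliases.
Step by step:
`a = [2, 1, 6, 8]` → a = [2, 1, 6, 8]
`b = a` → b = [2, 1, 6, 8] (same object as a)
`c = a` → c = [2, 1, 6, 8] (same object as a, b)
`a[0] = 768` → a = [768, 1, 6, 8] (same object as b, c); b = [768, 1, 6, 8] (same object as a, c); c = [768, 1, 6, 8] (same object as a, b)
`b.append(513)` → a = [768, 1, 6, 8, 513] (same object as b, c); b = [768, 1, 6, 8, 513] (same object as a, c); c = [768, 1, 6, 8, 513] (same object as a, b)
`print(a)` → prints [768, 1, 6, 8, 513]
`print(c)` → prints [768, 1, 6, 8, 513]

Answer:
[768, 1, 6, 8, 513]
[768, 1, 6, 8, 513]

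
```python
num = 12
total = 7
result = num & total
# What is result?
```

Trace:
`num = 12` → num = 12
`total = 7` → total = 7
`result = num & total` → result = 4
So result = 4

Answer: 4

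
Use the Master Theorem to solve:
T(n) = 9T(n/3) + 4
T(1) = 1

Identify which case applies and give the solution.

a=9, b=3, f(n)=4. log_3(9) = 2. Since c=0 < 2, Case 1 applies: T(n) = Θ(n^log_b(a)) = O(n^2).

Answer: O(n^2) - Case 1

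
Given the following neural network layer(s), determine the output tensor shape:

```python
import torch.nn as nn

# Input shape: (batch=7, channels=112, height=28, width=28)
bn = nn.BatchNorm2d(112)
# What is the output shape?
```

Input: (7, 112, 28, 28) -> Output: (7, 112, 28, 28)

Answer: (7, 112, 28, 28)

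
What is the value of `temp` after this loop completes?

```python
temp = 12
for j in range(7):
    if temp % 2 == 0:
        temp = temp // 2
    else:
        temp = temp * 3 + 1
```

Collatz-style transformation from 12
`temp` takes the values: 12 → 6 → 3 → 10 → 5 → 16 → 8 → 4

Answer: 4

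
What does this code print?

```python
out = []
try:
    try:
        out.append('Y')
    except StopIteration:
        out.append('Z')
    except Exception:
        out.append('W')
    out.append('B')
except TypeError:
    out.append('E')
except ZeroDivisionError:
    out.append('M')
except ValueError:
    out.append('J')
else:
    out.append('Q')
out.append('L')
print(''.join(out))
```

Execution trace: 'Y' (inner try body, no exception) → 'B' (try body, no exception) → 'Q' (else) → 'L' (after the try/except). Output: YBQL

Answer: YBQL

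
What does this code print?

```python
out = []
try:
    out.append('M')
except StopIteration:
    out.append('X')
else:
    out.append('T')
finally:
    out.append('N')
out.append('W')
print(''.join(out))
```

Execution trace: 'M' (try body, no exception) → 'T' (else) → 'N' (finally) → 'W' (after the try/except). Output: MTNW

Answer: MTNW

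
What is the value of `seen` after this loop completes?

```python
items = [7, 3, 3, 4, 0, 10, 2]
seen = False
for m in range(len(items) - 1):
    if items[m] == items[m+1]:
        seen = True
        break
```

Check consecutive duplicates in [7, 3, 3, 4, 0, 10, 2]
`seen` takes the values: False → True

Answer: True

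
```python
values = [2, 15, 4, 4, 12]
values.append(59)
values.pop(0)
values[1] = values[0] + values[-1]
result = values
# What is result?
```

Trace:
`values = [2, 15, 4, 4, 12]` → values = [2, 15, 4, 4, 12]
`values.append(59)` → values = [2, 15, 4, 4, 12, 59]
`values.pop(0)` → values = [15, 4, 4, 12, 59]
`values[1] = values[0] + values[-1]` → values = [15, 74, 4, 12, 59]
`result = values` → result = [15, 74, 4, 12, 59]
So result = [15, 74, 4, 12, 59]

Answer: [15, 74, 4, 12, 59]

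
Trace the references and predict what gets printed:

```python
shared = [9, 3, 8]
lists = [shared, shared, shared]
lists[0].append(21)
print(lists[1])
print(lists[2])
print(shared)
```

Key concept: list of same reference.
Step by step:
`shared = [9, 3, 8]` → shared = [9, 3, 8]
`lists = [shared, shared, shared]` → lists = [[9, 3, 8], [9, 3, 8], [9, 3, 8]]
`lists[0].append(21)` → shared = [9, 3, 8, 21]; lists = [[9, 3, 8, 21], [9, 3, 8, 21], [9, 3, 8, 21]]
`print(lists[1])` → prints [9, 3, 8, 21]
`print(lists[2])` → prints [9, 3, 8, 21]
`print(shared)` → prints [9, 3, 8, 21]

Answer:
[9, 3, 8, 21]
[9, 3, 8, 21]
[9, 3, 8, 21]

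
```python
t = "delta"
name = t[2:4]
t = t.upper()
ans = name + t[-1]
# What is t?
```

Trace:
`t = "delta"` → t = 'delta'
`name = t[2:4]` → name = 'lt'
`t = t.upper()` → t = 'DELTA'
`ans = name + t[-1]` → ans = 'ltA'
So t = 'DELTA'

Answer: 'DELTA'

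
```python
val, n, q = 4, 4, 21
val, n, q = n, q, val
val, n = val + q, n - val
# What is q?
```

Trace:
`val, n, q = 4, 4, 21` → val = 4; n = 4; q = 21
`val, n, q = n, q, val` → val = 4; n = 21; q = 4
`val, n = val + q, n - val` → val = 8; n = 17
So q = 4

Answer: 4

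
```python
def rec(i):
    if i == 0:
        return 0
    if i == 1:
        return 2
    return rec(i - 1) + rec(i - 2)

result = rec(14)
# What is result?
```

Build up from base cases: rec(0)=0, rec(1)=2, rec(2)=2, rec(3)=4, rec(4)=6, rec(5)=10, rec(6)=16, ..., rec(14)=754

Answer: 754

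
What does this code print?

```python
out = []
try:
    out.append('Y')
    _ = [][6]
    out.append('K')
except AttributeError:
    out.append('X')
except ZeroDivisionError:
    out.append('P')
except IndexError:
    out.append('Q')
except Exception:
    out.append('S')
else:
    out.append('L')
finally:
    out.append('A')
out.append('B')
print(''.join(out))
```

Execution trace: 'Y' (try body) → 'Q' (except IndexError) → 'A' (finally) → 'B' (after the try/except). Output: YQAB

Answer: YQAB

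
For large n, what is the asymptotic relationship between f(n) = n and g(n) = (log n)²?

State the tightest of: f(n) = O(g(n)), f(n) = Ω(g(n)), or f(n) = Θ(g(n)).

n vs (log n)²: f(n) = Ω(g(n)) but not O(g(n)) — n grows strictly faster than (log n)².

Answer: f(n) = Ω(g(n)) but not O(g(n)) — n grows strictly faster than (log n)².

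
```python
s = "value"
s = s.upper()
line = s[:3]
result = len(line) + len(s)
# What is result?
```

Trace:
`s = "value"` → s = 'value'
`s = s.upper()` → s = 'VALUE'
`line = s[:3]` → line = 'VAL'
`result = len(line) + len(s)` → result = 8
So result = 8

Answer: 8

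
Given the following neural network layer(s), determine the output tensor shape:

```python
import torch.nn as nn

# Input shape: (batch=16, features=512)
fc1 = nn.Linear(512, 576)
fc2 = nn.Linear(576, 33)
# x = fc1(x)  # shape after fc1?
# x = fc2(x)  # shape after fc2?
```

Input: (16, 512) -> after fc1: (16, 576) -> Output: (16, 33)

Answer: (16, 33)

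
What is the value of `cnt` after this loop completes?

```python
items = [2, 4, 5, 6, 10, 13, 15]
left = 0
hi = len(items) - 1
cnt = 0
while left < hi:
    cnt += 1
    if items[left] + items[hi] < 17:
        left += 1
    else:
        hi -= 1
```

Steps to find pair summing to 17
`cnt` takes the values: 0 → 1 → 2 → 3 → 4 → 5 → 6

Answer: 6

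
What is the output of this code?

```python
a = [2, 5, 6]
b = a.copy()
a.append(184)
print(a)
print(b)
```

Key concept: list.copy() creates independent copy.
Step by step:
`a = [2, 5, 6]` → a = [2, 5, 6]
`b = a.copy()` → b = [2, 5, 6]
`a.append(184)` → a = [2, 5, 6, 184]
`print(a)` → prints [2, 5, 6, 184]
`print(b)` → prints [2, 5, 6]

Answer:
[2, 5, 6, 184]
[2, 5, 6]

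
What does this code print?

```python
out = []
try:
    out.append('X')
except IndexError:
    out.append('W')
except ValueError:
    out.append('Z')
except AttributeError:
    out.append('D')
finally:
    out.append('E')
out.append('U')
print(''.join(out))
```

Execution trace: 'X' (try body, no exception) → 'E' (finally) → 'U' (after the try/except). Output: XEU

Answer: XEU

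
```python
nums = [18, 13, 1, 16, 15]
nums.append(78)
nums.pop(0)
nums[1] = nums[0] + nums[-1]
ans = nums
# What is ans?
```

Trace:
`nums = [18, 13, 1, 16, 15]` → nums = [18, 13, 1, 16, 15]
`nums.append(78)` → nums = [18, 13, 1, 16, 15, 78]
`nums.pop(0)` → nums = [13, 1, 16, 15, 78]
`nums[1] = nums[0] + nums[-1]` → nums = [13, 91, 16, 15, 78]
`ans = nums` → ans = [13, 91, 16, 15, 78]
So ans = [13, 91, 16, 15, 78]

Answer: [13, 91, 16, 15, 78]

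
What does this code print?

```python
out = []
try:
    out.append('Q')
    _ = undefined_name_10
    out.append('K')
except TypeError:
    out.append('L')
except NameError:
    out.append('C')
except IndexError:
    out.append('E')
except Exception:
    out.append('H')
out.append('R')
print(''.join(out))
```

Execution trace: 'Q' (try body) → 'C' (except NameError) → 'R' (after the try/except). Output: QCR

Answer: QCR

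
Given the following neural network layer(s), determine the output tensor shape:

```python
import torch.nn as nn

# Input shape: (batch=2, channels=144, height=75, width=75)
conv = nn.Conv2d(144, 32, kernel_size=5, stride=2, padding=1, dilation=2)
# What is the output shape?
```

Input: (2, 144, 75, 75) -> Output: (2, 32, 35, 35)

Answer: (2, 32, 35, 35)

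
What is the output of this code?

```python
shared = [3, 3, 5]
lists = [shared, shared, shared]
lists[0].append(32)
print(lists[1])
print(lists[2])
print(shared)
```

Key concept: list of same reference.
Step by step:
`shared = [3, 3, 5]` → shared = [3, 3, 5]
`lists = [shared, shared, shared]` → lists = [[3, 3, 5], [3, 3, 5], [3, 3, 5]]
`lists[0].append(32)` → shared = [3, 3, 5, 32]; lists = [[3, 3, 5, 32], [3, 3, 5, 32], [3, 3, 5, 32]]
`print(lists[1])` → prints [3, 3, 5, 32]
`print(lists[2])` → prints [3, 3, 5, 32]
`print(shared)` → prints [3, 3, 5, 32]

Answer:
[3, 3, 5, 32]
[3, 3, 5, 32]
[3, 3, 5, 32]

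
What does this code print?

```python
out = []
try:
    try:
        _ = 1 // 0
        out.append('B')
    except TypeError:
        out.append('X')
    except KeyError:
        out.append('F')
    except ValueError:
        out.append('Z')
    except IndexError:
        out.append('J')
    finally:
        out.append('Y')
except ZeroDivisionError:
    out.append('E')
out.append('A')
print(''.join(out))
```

Execution trace: 'Y' (finally) → 'E' (outer except ZeroDivisionError) → 'A' (after the try/except). Output: YEA

Answer: YEA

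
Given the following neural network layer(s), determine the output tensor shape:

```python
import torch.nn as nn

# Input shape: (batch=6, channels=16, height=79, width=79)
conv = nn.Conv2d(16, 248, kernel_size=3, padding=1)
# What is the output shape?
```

Input: (6, 16, 79, 79) -> Output: (6, 248, 79, 79)

Answer: (6, 248, 79, 79)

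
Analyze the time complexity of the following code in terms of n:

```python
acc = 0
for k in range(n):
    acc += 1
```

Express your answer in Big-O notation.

Each loop level contributes: n. Multiplying the contributions gives O(n).

Answer: O(n)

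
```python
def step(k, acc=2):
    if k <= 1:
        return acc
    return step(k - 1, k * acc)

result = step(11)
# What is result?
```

Accumulator trace (n, acc): (11, 2) -> (10, 22) -> (9, 220) -> (8, 1980) -> (7, 15840) -> (6, 110880) -> (5, 665280) -> (4, 3326400) -> (3, 13305600) -> (2, 39916800) -> (1, 79833600) -> return 79833600

Answer: 79833600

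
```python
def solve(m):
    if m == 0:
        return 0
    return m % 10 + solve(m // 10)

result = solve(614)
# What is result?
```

Sum of digits of 614: 4 + 1 + 6 = 11

Answer: 11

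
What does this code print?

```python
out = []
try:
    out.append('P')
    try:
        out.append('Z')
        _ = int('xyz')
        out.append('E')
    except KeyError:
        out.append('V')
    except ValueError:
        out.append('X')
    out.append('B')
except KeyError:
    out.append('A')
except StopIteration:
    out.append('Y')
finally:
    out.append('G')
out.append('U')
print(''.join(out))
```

Execution trace: 'P' (try body) → 'Z' (inner try body) → 'X' (inner except ValueError) → 'B' (try body, no exception) → 'G' (finally) → 'U' (after the try/except). Output: PZXBGU

Answer: PZXBGU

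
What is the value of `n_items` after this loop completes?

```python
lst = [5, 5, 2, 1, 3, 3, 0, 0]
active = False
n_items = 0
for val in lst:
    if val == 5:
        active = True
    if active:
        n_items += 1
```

Count elements after first 5 in [5, 5, 2, 1, 3, 3, 0, 0]
`n_items` takes the values: 0 → 1 → 2 → 3 → 4 → 5 → 6 → 7 → 8

Answer: 8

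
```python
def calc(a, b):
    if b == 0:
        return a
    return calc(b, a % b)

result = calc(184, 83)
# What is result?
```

calc(184, 83) -> calc(83, 18) -> calc(18, 11) -> calc(11, 7) -> calc(7, 4) -> calc(4, 3) -> calc(3, 1) -> calc(1, 0) -> 1

Answer: 1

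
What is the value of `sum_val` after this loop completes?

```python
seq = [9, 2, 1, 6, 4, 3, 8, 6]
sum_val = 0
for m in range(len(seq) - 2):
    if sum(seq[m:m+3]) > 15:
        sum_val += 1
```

Count windows with sum > 15
`sum_val` takes the values: 0 → 1

Answer: 1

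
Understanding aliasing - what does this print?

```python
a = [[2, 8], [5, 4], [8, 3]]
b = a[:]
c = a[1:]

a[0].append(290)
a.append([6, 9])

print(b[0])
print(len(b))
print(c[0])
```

Key concept: slice with nested mutation.
Step by step:
`a = [[2, 8], [5, 4], [8, 3]]` → a = [[2, 8], [5, 4], [8, 3]]
`b = a[:]` → b = [[2, 8], [5, 4], [8, 3]]
`c = a[1:]` → c = [[5, 4], [8, 3]]
`a[0].append(290)` → a = [[2, 8, 290], [5, 4], [8, 3]]; b = [[2, 8, 290], [5, 4], [8, 3]]
`a.append([6, 9])` → a = [[2, 8, 290], [5, 4], [8, 3], [6, 9]]
`print(b[0])` → prints [2, 8, 290]
`print(len(b))` → prints 3
`print(c[0])` → prints [5, 4]

Answer:
[2, 8, 290]
3
[5, 4]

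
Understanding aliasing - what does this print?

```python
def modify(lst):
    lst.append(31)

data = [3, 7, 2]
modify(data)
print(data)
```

Key concept: function modifies passed list.
Step by step:
`data = [3, 7, 2]` → data = [3, 7, 2]
`modify(data)` → data = [3, 7, 2, 31]
`print(data)` → prints [3, 7, 2, 31]

Answer: [3, 7, 2, 31]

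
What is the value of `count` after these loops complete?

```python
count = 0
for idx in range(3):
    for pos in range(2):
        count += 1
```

3 * 2 = 6
`count` takes the values: 0 → 1 → 2 → 3 → 4 → 5 → 6

Answer: 6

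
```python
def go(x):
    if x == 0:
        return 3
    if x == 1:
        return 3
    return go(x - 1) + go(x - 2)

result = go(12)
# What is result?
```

Build up from base cases: go(0)=3, go(1)=3, go(2)=6, go(3)=9, go(4)=15, go(5)=24, go(6)=39, ..., go(12)=699

Answer: 699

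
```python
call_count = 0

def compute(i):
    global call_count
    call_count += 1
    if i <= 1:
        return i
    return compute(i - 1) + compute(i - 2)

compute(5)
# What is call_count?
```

Calls(i) = 1 + Calls(i-1) + Calls(i-2); Calls(0)=Calls(1)=1. For i=5 this gives 15.

Answer: 15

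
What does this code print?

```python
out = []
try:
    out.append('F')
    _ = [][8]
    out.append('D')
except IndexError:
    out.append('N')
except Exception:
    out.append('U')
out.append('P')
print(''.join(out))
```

Execution trace: 'F' (try body) → 'N' (except IndexError) → 'P' (after the try/except). Output: FNP

Answer: FNP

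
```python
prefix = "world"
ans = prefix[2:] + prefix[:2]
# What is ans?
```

Trace:
`prefix = "world"` → prefix = 'world'
`ans = prefix[2:] + prefix[:2]` → ans = 'rldwo'
So ans = 'rldwo'

Answer: 'rldwo'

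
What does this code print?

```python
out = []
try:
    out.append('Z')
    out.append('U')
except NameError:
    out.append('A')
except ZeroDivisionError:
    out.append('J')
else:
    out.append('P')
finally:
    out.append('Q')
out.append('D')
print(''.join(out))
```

Execution trace: 'Z' (try body) → 'U' (try body, no exception) → 'P' (else) → 'Q' (finally) → 'D' (after the try/except). Output: ZUPQD

Answer: ZUPQD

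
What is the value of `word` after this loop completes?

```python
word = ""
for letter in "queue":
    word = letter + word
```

Reverse 'queue'
`word` takes the values: "" → "q" → "uq" → "euq" → "ueuq" → "eueuq"

Answer: "eueuq"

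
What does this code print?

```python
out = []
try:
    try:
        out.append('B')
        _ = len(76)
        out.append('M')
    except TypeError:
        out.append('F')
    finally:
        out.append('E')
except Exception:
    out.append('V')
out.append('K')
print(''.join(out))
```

Execution trace: 'B' (inner try body) → 'F' (inner except TypeError) → 'E' (inner finally) → 'K' (after the try/except). Output: BFEK

Answer: BFEK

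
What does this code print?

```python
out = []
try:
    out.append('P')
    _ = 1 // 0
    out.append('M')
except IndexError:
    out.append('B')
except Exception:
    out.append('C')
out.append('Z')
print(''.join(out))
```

Execution trace: 'P' (try body) → 'C' (except Exception) → 'Z' (after the try/except). Output: PCZ

Answer: PCZ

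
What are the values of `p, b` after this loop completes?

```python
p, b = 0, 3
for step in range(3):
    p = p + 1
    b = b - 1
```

p goes 0→3, b goes 3→0
`p, b` takes the values: (0, 3) → (1, 3) → (1, 2) → (2, 2) → (2, 1) → (3, 1) → (3, 0)

Answer: 3, 0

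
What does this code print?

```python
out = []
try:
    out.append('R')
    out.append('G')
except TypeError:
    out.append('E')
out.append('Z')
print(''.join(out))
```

Execution trace: 'R' (try body) → 'G' (try body, no exception) → 'Z' (after the try/except). Output: RGZ

Answer: RGZ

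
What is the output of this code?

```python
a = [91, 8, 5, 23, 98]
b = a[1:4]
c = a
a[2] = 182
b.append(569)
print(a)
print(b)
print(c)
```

Key concept: slice vs alias.
Step by step:
`a = [91, 8, 5, 23, 98]` → a = [91, 8, 5, 23, 98]
`b = a[1:4]` → b = [8, 5, 23]
`c = a` → c = [91, 8, 5, 23, 98] (same object as a)
`a[2] = 182` → a = [91, 8, 182, 23, 98] (same object as c); c = [91, 8, 182, 23, 98] (same object as a)
`b.append(569)` → b = [8, 5, 23, 569]
`print(a)` → prints [91, 8, 182, 23, 98]
`print(b)` → prints [8, 5, 23, 569]
`print(c)` → prints [91, 8, 182, 23, 98]

Answer:
[91, 8, 182, 23, 98]
[8, 5, 23, 569]
[91, 8, 182, 23, 98]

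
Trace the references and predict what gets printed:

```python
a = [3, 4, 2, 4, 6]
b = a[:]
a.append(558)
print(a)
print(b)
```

Key concept: slice [:] creates copy.
Step by step:
`a = [3, 4, 2, 4, 6]` → a = [3, 4, 2, 4, 6]
`b = a[:]` → b = [3, 4, 2, 4, 6]
`a.append(558)` → a = [3, 4, 2, 4, 6, 558]
`print(a)` → prints [3, 4, 2, 4, 6, 558]
`print(b)` → prints [3, 4, 2, 4, 6]

Answer:
[3, 4, 2, 4, 6, 558]
[3, 4, 2, 4, 6]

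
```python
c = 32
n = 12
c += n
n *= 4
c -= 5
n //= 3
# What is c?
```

Trace:
`c = 32` → c = 32
`n = 12` → n = 12
`c += n` → c = 44
`n *= 4` → n = 48
`c -= 5` → c = 39
`n //= 3` → n = 16
So c = 39

Answer: 39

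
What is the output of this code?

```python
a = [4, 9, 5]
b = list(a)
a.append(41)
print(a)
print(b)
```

Key concept: list() constructor creates copy.
Step by step:
`a = [4, 9, 5]` → a = [4, 9, 5]
`b = list(a)` → b = [4, 9, 5]
`a.append(41)` → a = [4, 9, 5, 41]
`print(a)` → prints [4, 9, 5, 41]
`print(b)` → prints [4, 9, 5]

Answer:
[4, 9, 5, 41]
[4, 9, 5]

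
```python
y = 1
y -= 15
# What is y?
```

Trace:
`y = 1` → y = 1
`y -= 15` → y = -14
So y = -14

Answer: -14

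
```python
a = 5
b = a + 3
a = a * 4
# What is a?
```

Trace:
`a = 5` → a = 5
`b = a + 3` → b = 8
`a = a * 4` → a = 20
So a = 20

Answer: 20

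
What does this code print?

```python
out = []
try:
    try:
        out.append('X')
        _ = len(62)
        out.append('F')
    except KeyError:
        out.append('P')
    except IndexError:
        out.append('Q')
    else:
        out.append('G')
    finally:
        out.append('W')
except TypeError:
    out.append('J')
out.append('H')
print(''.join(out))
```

Execution trace: 'X' (try body) → 'W' (finally) → 'J' (outer except TypeError) → 'H' (after the try/except). Output: XWJH

Answer: XWJH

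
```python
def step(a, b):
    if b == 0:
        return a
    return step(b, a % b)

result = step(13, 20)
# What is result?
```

step(13, 20) -> step(20, 13) -> step(13, 7) -> step(7, 6) -> step(6, 1) -> step(1, 0) -> 1

Answer: 1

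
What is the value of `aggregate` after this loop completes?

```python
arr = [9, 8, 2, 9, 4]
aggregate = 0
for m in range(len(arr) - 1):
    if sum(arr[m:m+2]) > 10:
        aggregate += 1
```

Count windows with sum > 10
`aggregate` takes the values: 0 → 1 → 2 → 3

Answer: 3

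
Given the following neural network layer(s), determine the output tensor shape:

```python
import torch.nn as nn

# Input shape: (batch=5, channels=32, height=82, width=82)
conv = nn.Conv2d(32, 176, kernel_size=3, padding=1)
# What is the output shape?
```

Input: (5, 32, 82, 82) -> Output: (5, 176, 82, 82)

Answer: (5, 176, 82, 82)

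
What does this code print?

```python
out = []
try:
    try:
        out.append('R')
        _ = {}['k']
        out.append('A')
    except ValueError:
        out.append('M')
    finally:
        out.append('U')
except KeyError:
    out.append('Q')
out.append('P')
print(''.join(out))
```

Execution trace: 'R' (try body) → 'U' (finally) → 'Q' (outer except KeyError) → 'P' (after the try/except). Output: RUQP

Answer: RUQP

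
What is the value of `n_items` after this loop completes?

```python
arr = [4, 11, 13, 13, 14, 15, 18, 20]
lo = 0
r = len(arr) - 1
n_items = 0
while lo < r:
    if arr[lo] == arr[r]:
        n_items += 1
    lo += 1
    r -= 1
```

Count matching pairs from ends
`n_items` takes the values: 0

Answer: 0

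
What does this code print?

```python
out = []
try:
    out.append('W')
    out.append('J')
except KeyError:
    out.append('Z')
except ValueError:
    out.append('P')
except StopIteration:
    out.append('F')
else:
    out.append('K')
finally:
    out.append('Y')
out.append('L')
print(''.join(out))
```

Execution trace: 'W' (try body) → 'J' (try body, no exception) → 'K' (else) → 'Y' (finally) → 'L' (after the try/except). Output: WJKYL

Answer: WJKYL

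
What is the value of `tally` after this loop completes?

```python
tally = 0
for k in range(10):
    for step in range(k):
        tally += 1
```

Triangle number: 0+1+2+...+9
`tally` takes the values: 0 → 1 → 2 → 3 → 4 → 5 → 6 → 7 → 8 → 9 → 10 → 11 → 12 → 13 → 14 → 15 → 16 → 17 → 18 → 19 → 20 → 21 → 22 → 23 → 24 → 25 → 26 → 27 → 28 → 29 → … → 41 → 42 → 43 → 44 → 45

Answer: 45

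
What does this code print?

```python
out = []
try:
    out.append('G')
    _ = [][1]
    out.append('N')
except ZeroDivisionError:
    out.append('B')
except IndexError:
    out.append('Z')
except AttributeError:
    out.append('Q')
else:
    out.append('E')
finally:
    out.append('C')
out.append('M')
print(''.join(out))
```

Execution trace: 'G' (try body) → 'Z' (except IndexError) → 'C' (finally) → 'M' (after the try/except). Output: GZCM

Answer: GZCM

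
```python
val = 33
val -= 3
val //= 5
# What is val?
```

Trace:
`val = 33` → val = 33
`val -= 3` → val = 30
`val //= 5` → val = 6
So val = 6

Answer: 6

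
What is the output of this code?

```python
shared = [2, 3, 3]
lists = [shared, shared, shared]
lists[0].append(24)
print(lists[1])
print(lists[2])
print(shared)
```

Key concept: list of same reference.
Step by step:
`shared = [2, 3, 3]` → shared = [2, 3, 3]
`lists = [shared, shared, shared]` → lists = [[2, 3, 3], [2, 3, 3], [2, 3, 3]]
`lists[0].append(24)` → shared = [2, 3, 3, 24]; lists = [[2, 3, 3, 24], [2, 3, 3, 24], [2, 3, 3, 24]]
`print(lists[1])` → prints [2, 3, 3, 24]
`print(lists[2])` → prints [2, 3, 3, 24]
`print(shared)` → prints [2, 3, 3, 24]

Answer:
[2, 3, 3, 24]
[2, 3, 3, 24]
[2, 3, 3, 24]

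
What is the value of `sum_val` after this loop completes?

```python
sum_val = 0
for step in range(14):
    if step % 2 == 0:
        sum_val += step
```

Sum of even numbers 0 to 13
`sum_val` takes the values: 0 → 2 → 6 → 12 → 20 → 30 → 42

Answer: 42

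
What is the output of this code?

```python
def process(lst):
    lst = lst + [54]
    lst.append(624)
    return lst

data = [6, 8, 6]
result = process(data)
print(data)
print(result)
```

Key concept: rebinding parameter vs mutation.
Step by step:
`data = [6, 8, 6]` → data = [6, 8, 6]
`result = process(data)` → result = [6, 8, 6, 54, 624]
`print(data)` → prints [6, 8, 6]
`print(result)` → prints [6, 8, 6, 54, 624]

Answer:
[6, 8, 6]
[6, 8, 6, 54, 624]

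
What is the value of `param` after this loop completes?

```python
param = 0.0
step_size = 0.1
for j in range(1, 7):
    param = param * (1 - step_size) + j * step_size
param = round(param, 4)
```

Moving average with lr=0.1
`param` takes the values: 0.0 → 0.1 → 0.29 → 0.561 → 0.9049 → 1.31441 → 1.782969 → 1.783

Answer: 1.783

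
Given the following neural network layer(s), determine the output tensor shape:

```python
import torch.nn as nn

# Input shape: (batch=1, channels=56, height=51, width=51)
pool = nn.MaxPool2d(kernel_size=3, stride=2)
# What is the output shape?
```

Input: (1, 56, 51, 51) -> Output: (1, 56, 25, 25)

Answer: (1, 56, 25, 25)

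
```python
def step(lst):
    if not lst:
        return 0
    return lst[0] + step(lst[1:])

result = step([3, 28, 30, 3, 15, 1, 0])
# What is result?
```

3 + 28 + 30 + 3 + 15 + 1 + 0 + 0 = 80

Answer: 80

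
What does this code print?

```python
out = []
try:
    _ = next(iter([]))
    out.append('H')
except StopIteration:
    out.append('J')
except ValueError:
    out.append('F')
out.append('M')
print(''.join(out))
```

Execution trace: 'J' (except StopIteration) → 'M' (after the try/except). Output: JM

Answer: JM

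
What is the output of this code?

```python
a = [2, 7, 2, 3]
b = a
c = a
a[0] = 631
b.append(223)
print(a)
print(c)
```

Key concept: multiple aliases.
Step by step:
`a = [2, 7, 2, 3]` → a = [2, 7, 2, 3]
`b = a` → b = [2, 7, 2, 3] (same object as a)
`c = a` → c = [2, 7, 2, 3] (same object as a, b)
`a[0] = 631` → a = [631, 7, 2, 3] (same object as b, c); b = [631, 7, 2, 3] (same object as a, c); c = [631, 7, 2, 3] (same object as a, b)
`b.append(223)` → a = [631, 7, 2, 3, 223] (same object as b, c); b = [631, 7, 2, 3, 223] (same object as a, c); c = [631, 7, 2, 3, 223] (same object as a, b)
`print(a)` → prints [631, 7, 2, 3, 223]
`print(c)` → prints [631, 7, 2, 3, 223]

Answer:
[631, 7, 2, 3, 223]
[631, 7, 2, 3, 223]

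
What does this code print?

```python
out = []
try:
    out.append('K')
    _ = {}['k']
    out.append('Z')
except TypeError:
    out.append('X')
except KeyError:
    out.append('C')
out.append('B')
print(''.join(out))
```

Execution trace: 'K' (try body) → 'C' (except KeyError) → 'B' (after the try/except). Output: KCB

Answer: KCB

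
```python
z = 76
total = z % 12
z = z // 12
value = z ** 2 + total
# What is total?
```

Trace:
`z = 76` → z = 76
`total = z % 12` → total = 4
`z = z // 12` → z = 6
`value = z ** 2 + total` → value = 40
So total = 4

Answer: 4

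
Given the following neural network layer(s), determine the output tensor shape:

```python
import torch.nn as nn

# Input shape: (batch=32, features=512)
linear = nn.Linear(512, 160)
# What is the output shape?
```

Input: (32, 512) -> Output: (32, 160)

Answer: (32, 160)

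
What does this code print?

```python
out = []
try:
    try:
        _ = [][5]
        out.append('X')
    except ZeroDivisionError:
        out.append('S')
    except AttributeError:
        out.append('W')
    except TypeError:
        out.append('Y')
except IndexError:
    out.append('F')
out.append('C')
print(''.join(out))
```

Execution trace: 'F' (outer except IndexError) → 'C' (after the try/except). Output: FC

Answer: FC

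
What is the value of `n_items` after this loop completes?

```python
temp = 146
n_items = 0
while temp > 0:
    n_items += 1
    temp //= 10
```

Count digits by repeated division by 10
`n_items` takes the values: 0 → 1 → 2 → 3

Answer: 3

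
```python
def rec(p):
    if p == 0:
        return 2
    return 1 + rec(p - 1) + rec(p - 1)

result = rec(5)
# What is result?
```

rec(p) = 1 + 2·rec(p-1), rec(0)=2. Closed form: (2+1)·2^5 - 1 = 95.

Answer: 95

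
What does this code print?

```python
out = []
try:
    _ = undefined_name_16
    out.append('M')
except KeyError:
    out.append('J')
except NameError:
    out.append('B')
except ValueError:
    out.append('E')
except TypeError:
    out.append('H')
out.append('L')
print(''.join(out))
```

Execution trace: 'B' (except NameError) → 'L' (after the try/except). Output: BL

Answer: BL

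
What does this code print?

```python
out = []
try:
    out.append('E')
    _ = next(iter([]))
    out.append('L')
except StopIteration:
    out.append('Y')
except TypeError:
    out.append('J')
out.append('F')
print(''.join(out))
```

Execution trace: 'E' (try body) → 'Y' (except StopIteration) → 'F' (after the try/except). Output: EYF

Answer: EYF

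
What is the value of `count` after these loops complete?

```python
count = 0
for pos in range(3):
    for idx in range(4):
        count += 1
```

3 * 4 = 12
`count` takes the values: 0 → 1 → 2 → 3 → 4 → 5 → 6 → 7 → 8 → 9 → 10 → 11 → 12

Answer: 12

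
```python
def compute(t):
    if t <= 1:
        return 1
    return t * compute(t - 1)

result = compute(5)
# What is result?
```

compute(5) = 5 * 4 * 3 * 2 * 1 = 120

Answer: 120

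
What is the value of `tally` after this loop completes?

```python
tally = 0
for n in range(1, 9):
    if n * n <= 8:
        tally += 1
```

Count numbers where n² ≤ 8
`tally` takes the values: 0 → 1 → 2

Answer: 2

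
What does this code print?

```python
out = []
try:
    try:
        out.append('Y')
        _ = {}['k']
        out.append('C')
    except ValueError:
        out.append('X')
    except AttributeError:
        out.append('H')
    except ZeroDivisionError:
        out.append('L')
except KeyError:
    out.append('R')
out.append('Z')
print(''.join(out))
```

Execution trace: 'Y' (try body) → 'R' (outer except KeyError) → 'Z' (after the try/except). Output: YRZ

Answer: YRZ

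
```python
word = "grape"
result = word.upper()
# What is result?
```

Trace:
`word = "grape"` → word = 'grape'
`result = word.upper()` → result = 'GRAPE'
So result = 'GRAPE'

Answer: 'GRAPE'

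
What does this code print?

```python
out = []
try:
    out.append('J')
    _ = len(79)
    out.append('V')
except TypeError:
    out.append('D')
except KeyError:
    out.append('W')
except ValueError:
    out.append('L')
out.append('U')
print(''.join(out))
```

Execution trace: 'J' (try body) → 'D' (except TypeError) → 'U' (after the try/except). Output: JDU

Answer: JDU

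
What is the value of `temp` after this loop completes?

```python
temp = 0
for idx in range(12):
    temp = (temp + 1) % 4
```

Increment mod 4, 12 times = 0
`temp` takes the values: 0 → 1 → 2 → 3 → 0 → 1 → 2 → 3 → 0 → 1 → 2 → 3 → 0

Answer: 0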